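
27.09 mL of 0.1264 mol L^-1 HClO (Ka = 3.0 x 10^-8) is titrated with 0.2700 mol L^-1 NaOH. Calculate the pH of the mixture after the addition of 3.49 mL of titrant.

Initial n(HClO) = 0.1264 x 0.02709 = 0.003424 mol.
n(NaOH) added = 0.2700 x 0.003490 = 0.0009423 mol, converting that many moles of HClO to ClO-.
Remaining n(HClO) = 0.002482 mol; n(ClO-) = 0.0009423 mol.
By Henderson-Hasselbalch, pH = pKa + log([A^-]/[HA]) = 7.52 + log(0.0009423/0.002482) = 7.52 + (-0.42) = 7.10.

7.10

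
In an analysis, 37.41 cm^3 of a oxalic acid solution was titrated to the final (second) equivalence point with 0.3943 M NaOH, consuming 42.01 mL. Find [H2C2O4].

n(NaOH) = 0.3943 x 0.04201 = 0.01656 mol.
At the final (second) equivalence point, 2 mol OH^- react per mol H2C2O4, so n(H2C2O4) = 0.01656 / 2 = 0.008282 mol.
[H2C2O4] = 0.008282 / 0.03741 L = 0.221 M.

0.221 M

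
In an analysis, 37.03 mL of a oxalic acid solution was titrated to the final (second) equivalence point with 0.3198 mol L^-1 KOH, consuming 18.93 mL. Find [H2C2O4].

n(KOH) = 0.3198 x 0.01893 = 0.006054 mol.
At the final (second) equivalence point, 2 mol OH^- react per mol H2C2O4, so n(H2C2O4) = 0.006054 / 2 = 0.003027 mol.
[H2C2O4] = 0.003027 / 0.03703 L = 0.0817 M.

0.0817 M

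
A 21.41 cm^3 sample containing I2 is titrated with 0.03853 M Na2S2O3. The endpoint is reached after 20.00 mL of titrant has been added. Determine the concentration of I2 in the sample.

0.0180 M

n(Na2S2O3) = 0.03853 x 0.02000 = 0.0007706 mol.
From the balanced equation, 2 mol Na2S2O3 reacts with 1 mol I2, so n(I2) = 0.0007706 x 1/2 = 0.0003853 mol.
[I2] = 0.0003853 / 0.02141 L = 0.0180 M.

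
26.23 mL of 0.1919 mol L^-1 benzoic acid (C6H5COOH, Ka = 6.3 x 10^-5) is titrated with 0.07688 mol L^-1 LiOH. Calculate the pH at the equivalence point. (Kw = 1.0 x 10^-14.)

n(C6H5COOH) = 0.1919 x 0.02623 = 0.005034 mol; V(LiOH) at equivalence = 0.005034/0.07688 = 0.06547 L.
At equivalence all the acid is converted to C6H5COO-; total volume = 0.02623 + 0.06547 = 0.09170 L, so [C6H5COO-] = 0.005034/0.09170 = 0.05489 M.
Kb = Kw/Ka = 1.0e-14 / 6.3 x 10^-5 = 1.59e-10.
[OH^-] = sqrt(Kb x [C6H5COO-]) = sqrt(1.59e-10 x 0.05489) = 2.95e-6 M.
pOH = 5.53, so pH = 14.00 - 5.53 = 8.47.

8.47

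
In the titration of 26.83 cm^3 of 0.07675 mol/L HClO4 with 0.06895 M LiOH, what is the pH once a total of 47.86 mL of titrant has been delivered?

12.22

n(acid) = 0.07675 x 0.02683 = 0.002059 mol; n(LiOH) added = 0.06895 x 0.04786 = 0.003300 mol.
Base is in excess by 0.003300 - 0.002059 = 0.001241 mol in a total volume of 0.07469 L.
[OH^-] = 0.001241/0.07469 = 0.01661 M, so pOH = 1.78 and pH = 14.00 - 1.78 = 12.22.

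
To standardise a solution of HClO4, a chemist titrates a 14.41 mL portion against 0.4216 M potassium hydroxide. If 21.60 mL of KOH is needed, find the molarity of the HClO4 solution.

0.632 M

n(KOH) delivered = 0.4216 x 0.02160 = 0.009107 mol.
For a 1:1 reaction, n(HClO4) = 0.009107 mol.
[HClO4] = 0.009107 mol / 0.01441 L = 0.632 M.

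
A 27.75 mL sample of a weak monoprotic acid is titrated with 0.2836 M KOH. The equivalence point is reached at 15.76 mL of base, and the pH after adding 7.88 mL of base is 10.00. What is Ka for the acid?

7.88 mL is half of the equivalence volume, so this is the half-equivalence point where [HA] = [A^-].
At half-equivalence pH = pKa, so pKa = 10.00.
Ka = 10^(-10.00) = 1.0 x 10^-10.

1.0 x 10^-10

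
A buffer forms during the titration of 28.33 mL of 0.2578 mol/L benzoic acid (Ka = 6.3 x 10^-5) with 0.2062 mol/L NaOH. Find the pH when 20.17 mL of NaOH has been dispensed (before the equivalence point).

4.32

Initial n(C6H5COOH) = 0.2578 x 0.02833 = 0.007303 mol.
n(NaOH) added = 0.2062 x 0.02017 = 0.004159 mol, converting that many moles of C6H5COOH to C6H5COO-.
Remaining n(C6H5COOH) = 0.003144 mol; n(C6H5COO-) = 0.004159 mol.
By Henderson-Hasselbalch, pH = pKa + log([A^-]/[HA]) = 4.20 + log(0.004159/0.003144) = 4.20 + (+0.12) = 4.32.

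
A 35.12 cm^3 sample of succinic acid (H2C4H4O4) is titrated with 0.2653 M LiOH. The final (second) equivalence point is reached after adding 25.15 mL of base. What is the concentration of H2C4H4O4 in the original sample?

n(LiOH) = 0.2653 x 0.02515 = 0.006672 mol.
At the final (second) equivalence point, 2 mol OH^- react per mol H2C4H4O4, so n(H2C4H4O4) = 0.006672 / 2 = 0.003336 mol.
[H2C4H4O4] = 0.003336 / 0.03512 L = 0.0950 M.

0.0950 M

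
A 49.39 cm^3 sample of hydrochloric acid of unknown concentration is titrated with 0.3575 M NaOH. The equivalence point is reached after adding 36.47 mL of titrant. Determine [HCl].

n(NaOH) delivered = 0.3575 x 0.03647 = 0.01304 mol.
For a 1:1 reaction, n(HCl) = 0.01304 mol.
[HCl] = 0.01304 mol / 0.04939 L = 0.264 M.

0.264 M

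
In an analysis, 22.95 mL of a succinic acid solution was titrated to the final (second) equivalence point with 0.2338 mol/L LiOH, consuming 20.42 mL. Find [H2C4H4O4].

n(LiOH) = 0.2338 x 0.02042 = 0.004774 mol.
At the final (second) equivalence point, 2 mol OH^- react per mol H2C4H4O4, so n(H2C4H4O4) = 0.004774 / 2 = 0.002387 mol.
[H2C4H4O4] = 0.002387 / 0.02295 L = 0.104 M.

0.104 M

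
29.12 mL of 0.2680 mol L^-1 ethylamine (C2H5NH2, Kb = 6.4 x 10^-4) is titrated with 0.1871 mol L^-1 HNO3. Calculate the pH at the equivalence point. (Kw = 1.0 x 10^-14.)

5.88

n(C2H5NH2) = 0.2680 x 0.02912 = 0.007804 mol; V(HNO3) at equivalence = 0.007804/0.1871 = 0.04171 L.
At equivalence the base is fully converted to C2H5NH3+; total volume = 0.07083 L, so [C2H5NH3+] = 0.007804/0.07083 = 0.1102 M.
Ka(C2H5NH3+) = Kw/Kb = 1.0e-14 / 6.4 x 10^-4 = 1.56e-11.
[H^+] = sqrt(Ka x [C2H5NH3+]) = sqrt(1.56e-11 x 0.1102) = 1.31e-6 M.
pH = -log(1.31e-6) = 5.88.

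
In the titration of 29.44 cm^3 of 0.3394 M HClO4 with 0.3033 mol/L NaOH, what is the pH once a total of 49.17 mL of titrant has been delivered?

12.80

n(acid) = 0.3394 x 0.02944 = 0.009992 mol; n(NaOH) added = 0.3033 x 0.04917 = 0.01491 mol.
Base is in excess by 0.01491 - 0.009992 = 0.004921 mol in a total volume of 0.07861 L.
[OH^-] = 0.004921/0.07861 = 0.06260 M, so pOH = 1.20 and pH = 14.00 - 1.20 = 12.80.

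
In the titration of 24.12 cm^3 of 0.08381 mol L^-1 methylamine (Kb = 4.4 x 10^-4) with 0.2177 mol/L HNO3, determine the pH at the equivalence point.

5.93

n(CH3NH2) = 0.08381 x 0.02412 = 0.002021 mol; V(HNO3) at equivalence = 0.002021/0.2177 = 0.009286 L.
At equivalence the base is fully converted to CH3NH3+; total volume = 0.03341 L, so [CH3NH3+] = 0.002021/0.03341 = 0.06051 M.
Ka(CH3NH3+) = Kw/Kb = 1.0e-14 / 4.4 x 10^-4 = 2.27e-11.
[H^+] = sqrt(Ka x [CH3NH3+]) = sqrt(2.27e-11 x 0.06051) = 1.17e-6 M.
pH = -log(1.17e-6) = 5.93.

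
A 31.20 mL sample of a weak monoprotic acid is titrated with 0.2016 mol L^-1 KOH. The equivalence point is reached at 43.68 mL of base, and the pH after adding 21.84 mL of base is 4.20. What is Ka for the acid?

6.3 x 10^-5

21.84 mL is half of the equivalence volume, so this is the half-equivalence point where [HA] = [A^-].
At half-equivalence pH = pKa, so pKa = 4.20.
Ka = 10^(-4.20) = 6.3 x 10^-5.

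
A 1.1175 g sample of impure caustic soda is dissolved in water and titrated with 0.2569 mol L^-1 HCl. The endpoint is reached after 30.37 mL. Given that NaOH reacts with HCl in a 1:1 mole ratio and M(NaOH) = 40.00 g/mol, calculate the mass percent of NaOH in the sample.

27.9%

n(HCl) = 0.2569 x 0.03037 = 0.007802 mol.
n(NaOH) = 0.007802 / 1 = 0.007802 mol.
mass of NaOH = 0.007802 x 40.00 = 0.3121 g.
% purity = 0.3121 / 1.1175 x 100 = 27.9%.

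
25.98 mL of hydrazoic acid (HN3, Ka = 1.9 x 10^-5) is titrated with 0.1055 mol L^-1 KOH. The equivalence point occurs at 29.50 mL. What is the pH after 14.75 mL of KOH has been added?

4.72

14.75 mL is exactly half the equivalence volume (29.50/2), i.e. the half-equivalence point.
There, n(HA) = n(A^-), so pH = pKa = -log(1.9 x 10^-5) = 4.72.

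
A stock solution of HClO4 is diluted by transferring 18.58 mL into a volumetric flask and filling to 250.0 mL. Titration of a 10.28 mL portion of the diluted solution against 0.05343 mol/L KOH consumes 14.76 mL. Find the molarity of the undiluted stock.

1.03 M

n(KOH) = 0.05343 x 0.01476 = 0.0007886 mol.
n(HClO4) in the aliquot = 0.0007886 mol.
[diluted HClO4] = 0.0007886 / 0.01028 = 0.07671 M.
Dilution factor = 250.0/18.58 = 13.46, so [stock] = 0.07671 x 13.46 = 1.03 M.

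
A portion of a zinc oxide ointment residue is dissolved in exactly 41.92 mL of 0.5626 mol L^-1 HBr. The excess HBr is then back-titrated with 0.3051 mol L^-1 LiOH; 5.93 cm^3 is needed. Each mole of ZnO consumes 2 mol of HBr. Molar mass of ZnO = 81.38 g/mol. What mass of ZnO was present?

0.886 g

Total n(HBr) added = 0.5626 x 0.04192 = 0.02358 mol.
n(LiOH) used = 0.3051 x 0.005930 = 0.001809 mol, which equals the excess n(HBr).
So n(HBr) consumed by the sample = 0.02358 - 0.001809 = 0.02177 mol.
n(ZnO) = 0.02177 / 2 = 0.01089 mol.
mass = 0.01089 mol x 81.38 g/mol = 0.886 g.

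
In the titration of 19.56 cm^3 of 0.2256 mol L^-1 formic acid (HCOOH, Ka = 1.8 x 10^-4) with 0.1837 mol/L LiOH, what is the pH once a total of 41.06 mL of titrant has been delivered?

12.71

n(acid) = 0.2256 x 0.01956 = 0.004413 mol; n(LiOH) added = 0.1837 x 0.04106 = 0.007543 mol.
Base is in excess by 0.007543 - 0.004413 = 0.003130 mol in a total volume of 0.06062 L.
[OH^-] = 0.003130/0.06062 = 0.05163 M, so pOH = 1.29 and pH = 14.00 - 1.29 = 12.71.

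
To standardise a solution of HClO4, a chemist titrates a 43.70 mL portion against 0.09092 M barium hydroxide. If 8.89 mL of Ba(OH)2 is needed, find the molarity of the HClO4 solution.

0.0370 M

n(Ba(OH)2) delivered = 0.09092 x 0.008890 = 0.0008083 mol.
The reaction is 2 HClO4 + 1 Ba(OH)2, so n(HClO4) = 0.0008083 x 2/1 = 0.001617 mol.
[HClO4] = 0.001617 mol / 0.04370 L = 0.0370 M.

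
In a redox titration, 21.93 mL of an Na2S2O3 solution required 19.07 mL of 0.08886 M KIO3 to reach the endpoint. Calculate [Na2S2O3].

n(KIO3) = 0.08886 x 0.01907 = 0.001695 mol.
From the balanced equation, 1 mol KIO3 reacts with 6 mol Na2S2O3, so n(Na2S2O3) = 0.001695 x 6/1 = 0.01017 mol.
[Na2S2O3] = 0.01017 / 0.02193 L = 0.464 M.

0.464 M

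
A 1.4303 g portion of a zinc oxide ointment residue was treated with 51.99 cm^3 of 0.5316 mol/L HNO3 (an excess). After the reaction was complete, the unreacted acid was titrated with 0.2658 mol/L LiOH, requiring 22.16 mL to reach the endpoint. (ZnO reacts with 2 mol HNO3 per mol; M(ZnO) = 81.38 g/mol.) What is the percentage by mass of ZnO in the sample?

Total n(HNO3) added = 0.5316 x 0.05199 = 0.02764 mol.
n(LiOH) used = 0.2658 x 0.02216 = 0.005890 mol, which equals the excess n(HNO3).
So n(HNO3) consumed by the sample = 0.02764 - 0.005890 = 0.02175 mol.
n(ZnO) = 0.02175 / 2 = 0.01087 mol.
mass ZnO = 0.01087 x 81.38 = 0.8849 g, so %ZnO = 0.8849/1.4303 x 100 = 61.9%.

61.9%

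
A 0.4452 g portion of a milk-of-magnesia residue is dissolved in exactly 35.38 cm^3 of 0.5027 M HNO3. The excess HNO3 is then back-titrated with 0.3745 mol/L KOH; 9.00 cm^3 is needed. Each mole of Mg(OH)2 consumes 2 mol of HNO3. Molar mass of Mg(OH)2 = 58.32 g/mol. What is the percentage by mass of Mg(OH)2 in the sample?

94.4%

Total n(HNO3) added = 0.5027 x 0.03538 = 0.01779 mol.
n(KOH) used = 0.3745 x 0.009000 = 0.003370 mol, which equals the excess n(HNO3).
So n(HNO3) consumed by the sample = 0.01779 - 0.003370 = 0.01442 mol.
n(Mg(OH)2) = 0.01442 / 2 = 0.007208 mol.
mass Mg(OH)2 = 0.007208 x 58.32 = 0.4203 g, so %Mg(OH)2 = 0.4203/0.4452 x 100 = 94.4%.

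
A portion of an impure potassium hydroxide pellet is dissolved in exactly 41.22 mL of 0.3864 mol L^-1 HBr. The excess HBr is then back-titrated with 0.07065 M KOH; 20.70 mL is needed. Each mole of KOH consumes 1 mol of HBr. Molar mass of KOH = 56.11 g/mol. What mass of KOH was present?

0.812 g

Total n(HBr) added = 0.3864 x 0.04122 = 0.01593 mol.
n(KOH) used = 0.07065 x 0.02070 = 0.001462 mol, which equals the excess n(HBr).
So n(HBr) consumed by the sample = 0.01593 - 0.001462 = 0.01446 mol.
n(KOH) = 0.01446 / 1 = 0.01446 mol.
mass = 0.01446 mol x 56.11 g/mol = 0.812 g.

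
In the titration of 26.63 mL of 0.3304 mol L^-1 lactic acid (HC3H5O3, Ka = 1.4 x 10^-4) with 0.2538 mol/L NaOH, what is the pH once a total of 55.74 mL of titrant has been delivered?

12.81

n(acid) = 0.3304 x 0.02663 = 0.008799 mol; n(NaOH) added = 0.2538 x 0.05574 = 0.01415 mol.
Base is in excess by 0.01415 - 0.008799 = 0.005348 mol in a total volume of 0.08237 L.
[OH^-] = 0.005348/0.08237 = 0.06493 M, so pOH = 1.19 and pH = 14.00 - 1.19 = 12.81.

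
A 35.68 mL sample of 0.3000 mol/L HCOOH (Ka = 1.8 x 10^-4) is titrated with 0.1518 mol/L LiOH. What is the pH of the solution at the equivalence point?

n(HCOOH) = 0.3000 x 0.03568 = 0.01070 mol; V(LiOH) at equivalence = 0.01070/0.1518 = 0.07051 L.
At equivalence all the acid is converted to HCOO-; total volume = 0.03568 + 0.07051 = 0.1062 L, so [HCOO-] = 0.01070/0.1062 = 0.1008 M.
Kb = Kw/Ka = 1.0e-14 / 1.8 x 10^-4 = 5.56e-11.
[OH^-] = sqrt(Kb x [HCOO-]) = sqrt(5.56e-11 x 0.1008) = 2.37e-6 M.
pOH = 5.63, so pH = 14.00 - 5.63 = 8.37.

8.37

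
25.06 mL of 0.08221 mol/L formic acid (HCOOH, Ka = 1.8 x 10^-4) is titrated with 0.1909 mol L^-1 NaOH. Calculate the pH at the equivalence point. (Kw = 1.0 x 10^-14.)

n(HCOOH) = 0.08221 x 0.02506 = 0.002060 mol; V(NaOH) at equivalence = 0.002060/0.1909 = 0.01079 L.
At equivalence all the acid is converted to HCOO-; total volume = 0.02506 + 0.01079 = 0.03585 L, so [HCOO-] = 0.002060/0.03585 = 0.05746 M.
Kb = Kw/Ka = 1.0e-14 / 1.8 x 10^-4 = 5.56e-11.
[OH^-] = sqrt(Kb x [HCOO-]) = sqrt(5.56e-11 x 0.05746) = 1.79e-6 M.
pOH = 5.75, so pH = 14.00 - 5.75 = 8.25.

8.25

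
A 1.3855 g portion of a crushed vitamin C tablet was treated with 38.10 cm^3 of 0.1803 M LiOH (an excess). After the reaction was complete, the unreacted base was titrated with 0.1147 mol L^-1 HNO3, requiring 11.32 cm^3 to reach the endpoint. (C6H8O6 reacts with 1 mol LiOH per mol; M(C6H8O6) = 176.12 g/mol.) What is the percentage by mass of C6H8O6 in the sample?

70.8%

Total n(LiOH) added = 0.1803 x 0.03810 = 0.006869 mol.
n(HNO3) used = 0.1147 x 0.01132 = 0.001298 mol, which equals the excess n(LiOH).
So n(LiOH) consumed by the sample = 0.006869 - 0.001298 = 0.005571 mol.
n(C6H8O6) = 0.005571 / 1 = 0.005571 mol.
mass C6H8O6 = 0.005571 x 176.12 = 0.9812 g, so %C6H8O6 = 0.9812/1.3855 x 100 = 70.8%.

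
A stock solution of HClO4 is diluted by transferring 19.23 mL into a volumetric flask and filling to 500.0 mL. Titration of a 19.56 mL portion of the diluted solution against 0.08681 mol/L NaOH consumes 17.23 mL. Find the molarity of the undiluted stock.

n(NaOH) = 0.08681 x 0.01723 = 0.001496 mol.
n(HClO4) in the aliquot = 0.001496 mol.
[diluted HClO4] = 0.001496 / 0.01956 = 0.07647 M.
Dilution factor = 500.0/19.23 = 26.00, so [stock] = 0.07647 x 26.00 = 1.99 M.

1.99 M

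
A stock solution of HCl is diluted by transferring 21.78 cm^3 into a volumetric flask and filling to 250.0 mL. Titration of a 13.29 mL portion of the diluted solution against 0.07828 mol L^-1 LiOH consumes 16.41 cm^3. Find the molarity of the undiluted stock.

1.11 M

n(LiOH) = 0.07828 x 0.01641 = 0.001285 mol.
n(HCl) in the aliquot = 0.001285 mol.
[diluted HCl] = 0.001285 / 0.01329 = 0.09666 M.
Dilution factor = 250.0/21.78 = 11.48, so [stock] = 0.09666 x 11.48 = 1.11 M.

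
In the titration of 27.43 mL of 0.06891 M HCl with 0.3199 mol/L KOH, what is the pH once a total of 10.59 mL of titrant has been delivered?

n(acid) = 0.06891 x 0.02743 = 0.001890 mol; n(KOH) added = 0.3199 x 0.01059 = 0.003388 mol.
Base is in excess by 0.003388 - 0.001890 = 0.001498 mol in a total volume of 0.03802 L.
[OH^-] = 0.001498/0.03802 = 0.03939 M, so pOH = 1.40 and pH = 14.00 - 1.40 = 12.60.

12.60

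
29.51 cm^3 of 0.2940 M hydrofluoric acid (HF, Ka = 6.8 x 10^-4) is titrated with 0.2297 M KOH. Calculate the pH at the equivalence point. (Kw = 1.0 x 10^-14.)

8.14

n(HF) = 0.2940 x 0.02951 = 0.008676 mol; V(KOH) at equivalence = 0.008676/0.2297 = 0.03777 L.
At equivalence all the acid is converted to F-; total volume = 0.02951 + 0.03777 = 0.06728 L, so [F-] = 0.008676/0.06728 = 0.1290 M.
Kb = Kw/Ka = 1.0e-14 / 6.8 x 10^-4 = 1.47e-11.
[OH^-] = sqrt(Kb x [F-]) = sqrt(1.47e-11 x 0.1290) = 1.38e-6 M.
pOH = 5.86, so pH = 14.00 - 5.86 = 8.14.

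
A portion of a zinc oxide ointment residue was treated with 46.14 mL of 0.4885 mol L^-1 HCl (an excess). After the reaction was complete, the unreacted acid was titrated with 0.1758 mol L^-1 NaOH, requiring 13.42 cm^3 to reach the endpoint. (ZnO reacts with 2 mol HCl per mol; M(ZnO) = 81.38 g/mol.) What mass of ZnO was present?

0.821 g

Total n(HCl) added = 0.4885 x 0.04614 = 0.02254 mol.
n(NaOH) used = 0.1758 x 0.01342 = 0.002359 mol, which equals the excess n(HCl).
So n(HCl) consumed by the sample = 0.02254 - 0.002359 = 0.02018 mol.
n(ZnO) = 0.02018 / 2 = 0.01009 mol.
mass = 0.01009 mol x 81.38 g/mol = 0.821 g.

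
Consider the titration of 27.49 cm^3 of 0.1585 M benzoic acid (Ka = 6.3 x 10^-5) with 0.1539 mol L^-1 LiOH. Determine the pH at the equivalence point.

n(C6H5COOH) = 0.1585 x 0.02749 = 0.004357 mol; V(LiOH) at equivalence = 0.004357/0.1539 = 0.02831 L.
At equivalence all the acid is converted to C6H5COO-; total volume = 0.02749 + 0.02831 = 0.05580 L, so [C6H5COO-] = 0.004357/0.05580 = 0.07808 M.
Kb = Kw/Ka = 1.0e-14 / 6.3 x 10^-5 = 1.59e-10.
[OH^-] = sqrt(Kb x [C6H5COO-]) = sqrt(1.59e-10 x 0.07808) = 3.52e-6 M.
pOH = 5.45, so pH = 14.00 - 5.45 = 8.55.

8.55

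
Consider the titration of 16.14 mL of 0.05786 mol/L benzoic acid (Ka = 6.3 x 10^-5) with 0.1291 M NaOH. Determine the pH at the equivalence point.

n(C6H5COOH) = 0.05786 x 0.01614 = 0.0009339 mol; V(NaOH) at equivalence = 0.0009339/0.1291 = 0.007234 L.
At equivalence all the acid is converted to C6H5COO-; total volume = 0.01614 + 0.007234 = 0.02337 L, so [C6H5COO-] = 0.0009339/0.02337 = 0.03995 M.
Kb = Kw/Ka = 1.0e-14 / 6.3 x 10^-5 = 1.59e-10.
[OH^-] = sqrt(Kb x [C6H5COO-]) = sqrt(1.59e-10 x 0.03995) = 2.52e-6 M.
pOH = 5.60, so pH = 14.00 - 5.60 = 8.40.

8.40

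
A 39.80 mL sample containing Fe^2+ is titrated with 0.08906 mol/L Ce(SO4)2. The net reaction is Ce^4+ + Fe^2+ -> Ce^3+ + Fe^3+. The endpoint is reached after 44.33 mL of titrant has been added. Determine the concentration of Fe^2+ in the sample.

n(Ce(SO4)2) = 0.08906 x 0.04433 = 0.003948 mol.
From the balanced equation, 1 mol Ce(SO4)2 reacts with 1 mol Fe^2+, so n(Fe^2+) = 0.003948 x 1/1 = 0.003948 mol.
[Fe^2+] = 0.003948 / 0.03980 L = 0.0992 M.

0.0992 M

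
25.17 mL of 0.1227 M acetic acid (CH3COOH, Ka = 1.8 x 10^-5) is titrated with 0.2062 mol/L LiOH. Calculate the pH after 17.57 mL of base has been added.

12.10

n(acid) = 0.1227 x 0.02517 = 0.003088 mol; n(LiOH) added = 0.2062 x 0.01757 = 0.003623 mol.
Base is in excess by 0.003623 - 0.003088 = 0.0005346 mol in a total volume of 0.04274 L.
[OH^-] = 0.0005346/0.04274 = 0.01251 M, so pOH = 1.90 and pH = 14.00 - 1.90 = 12.10.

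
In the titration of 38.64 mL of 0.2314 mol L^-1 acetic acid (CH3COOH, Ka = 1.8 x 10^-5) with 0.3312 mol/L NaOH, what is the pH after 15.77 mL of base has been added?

Initial n(CH3COOH) = 0.2314 x 0.03864 = 0.008941 mol.
n(NaOH) added = 0.3312 x 0.01577 = 0.005223 mol, converting that many moles of CH3COOH to CH3COO-.
Remaining n(CH3COOH) = 0.003718 mol; n(CH3COO-) = 0.005223 mol.
By Henderson-Hasselbalch, pH = pKa + log([A^-]/[HA]) = 4.74 + log(0.005223/0.003718) = 4.74 + (+0.15) = 4.89.

4.89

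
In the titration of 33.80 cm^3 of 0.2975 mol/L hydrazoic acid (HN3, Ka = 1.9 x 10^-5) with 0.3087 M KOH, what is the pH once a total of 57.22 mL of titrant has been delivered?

n(acid) = 0.2975 x 0.03380 = 0.01006 mol; n(KOH) added = 0.3087 x 0.05722 = 0.01766 mol.
Base is in excess by 0.01766 - 0.01006 = 0.007608 mol in a total volume of 0.09102 L.
[OH^-] = 0.007608/0.09102 = 0.08359 M, so pOH = 1.08 and pH = 14.00 - 1.08 = 12.92.

12.92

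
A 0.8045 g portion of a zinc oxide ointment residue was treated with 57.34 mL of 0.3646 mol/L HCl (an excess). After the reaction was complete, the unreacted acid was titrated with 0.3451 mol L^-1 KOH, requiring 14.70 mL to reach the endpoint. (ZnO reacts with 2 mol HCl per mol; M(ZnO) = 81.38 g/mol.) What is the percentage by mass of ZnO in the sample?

Total n(HCl) added = 0.3646 x 0.05734 = 0.02091 mol.
n(KOH) used = 0.3451 x 0.01470 = 0.005073 mol, which equals the excess n(HCl).
So n(HCl) consumed by the sample = 0.02091 - 0.005073 = 0.01583 mol.
n(ZnO) = 0.01583 / 2 = 0.007917 mol.
mass ZnO = 0.007917 x 81.38 = 0.6443 g, so %ZnO = 0.6443/0.8045 x 100 = 80.1%.

80.1%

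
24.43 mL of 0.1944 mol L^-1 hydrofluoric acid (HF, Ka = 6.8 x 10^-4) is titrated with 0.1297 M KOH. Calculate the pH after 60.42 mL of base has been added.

n(acid) = 0.1944 x 0.02443 = 0.004749 mol; n(KOH) added = 0.1297 x 0.06042 = 0.007836 mol.
Base is in excess by 0.007836 - 0.004749 = 0.003087 mol in a total volume of 0.08485 L.
[OH^-] = 0.003087/0.08485 = 0.03639 M, so pOH = 1.44 and pH = 14.00 - 1.44 = 12.56.

12.56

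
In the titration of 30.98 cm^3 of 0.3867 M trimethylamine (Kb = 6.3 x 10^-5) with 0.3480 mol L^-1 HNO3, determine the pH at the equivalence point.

n((CH3)3N) = 0.3867 x 0.03098 = 0.01198 mol; V(HNO3) at equivalence = 0.01198/0.3480 = 0.03443 L.
At equivalence the base is fully converted to (CH3)3NH+; total volume = 0.06541 L, so [(CH3)3NH+] = 0.01198/0.06541 = 0.1832 M.
Ka((CH3)3NH+) = Kw/Kb = 1.0e-14 / 6.3 x 10^-5 = 1.59e-10.
[H^+] = sqrt(Ka x [(CH3)3NH+]) = sqrt(1.59e-10 x 0.1832) = 5.39e-6 M.
pH = -log(5.39e-6) = 5.27.

5.27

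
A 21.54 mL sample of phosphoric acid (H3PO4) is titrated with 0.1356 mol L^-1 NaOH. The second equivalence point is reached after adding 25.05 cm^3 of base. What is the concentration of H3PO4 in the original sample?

0.0788 M

n(NaOH) = 0.1356 x 0.02505 = 0.003397 mol.
At the second equivalence point, 2 mol OH^- react per mol H3PO4, so n(H3PO4) = 0.003397 / 2 = 0.001698 mol.
[H3PO4] = 0.001698 / 0.02154 L = 0.0788 M.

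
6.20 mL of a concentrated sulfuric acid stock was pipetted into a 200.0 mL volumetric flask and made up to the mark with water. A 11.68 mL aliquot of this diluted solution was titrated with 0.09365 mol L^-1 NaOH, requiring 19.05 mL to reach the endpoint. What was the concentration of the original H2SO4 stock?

n(NaOH) = 0.09365 x 0.01905 = 0.001784 mol.
n(H2SO4) in the aliquot = 0.001784 x 1/2 = 0.0008920 mol.
[diluted H2SO4] = 0.0008920 / 0.01168 = 0.07637 M.
Dilution factor = 200.0/6.200 = 32.26, so [stock] = 0.07637 x 32.26 = 2.46 M.

2.46 M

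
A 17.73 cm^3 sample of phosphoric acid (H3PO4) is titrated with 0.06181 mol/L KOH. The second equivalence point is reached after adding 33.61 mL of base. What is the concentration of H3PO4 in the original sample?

n(KOH) = 0.06181 x 0.03361 = 0.002077 mol.
At the second equivalence point, 2 mol OH^- react per mol H3PO4, so n(H3PO4) = 0.002077 / 2 = 0.001039 mol.
[H3PO4] = 0.001039 / 0.01773 L = 0.0586 M.

0.0586 M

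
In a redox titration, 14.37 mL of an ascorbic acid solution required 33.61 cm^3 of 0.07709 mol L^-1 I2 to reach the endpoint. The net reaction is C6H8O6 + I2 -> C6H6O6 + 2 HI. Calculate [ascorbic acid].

n(I2) = 0.07709 x 0.03361 = 0.002591 mol.
From the balanced equation, 1 mol I2 reacts with 1 mol ascorbic acid, so n(ascorbic acid) = 0.002591 x 1/1 = 0.002591 mol.
[ascorbic acid] = 0.002591 / 0.01437 L = 0.180 M.

0.180 M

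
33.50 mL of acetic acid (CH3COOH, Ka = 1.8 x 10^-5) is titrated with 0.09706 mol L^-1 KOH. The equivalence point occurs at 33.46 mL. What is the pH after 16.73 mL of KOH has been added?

4.74

16.73 mL is exactly half the equivalence volume (33.46/2), i.e. the half-equivalence point.
There, n(HA) = n(A^-), so pH = pKa = -log(1.8 x 10^-5) = 4.74.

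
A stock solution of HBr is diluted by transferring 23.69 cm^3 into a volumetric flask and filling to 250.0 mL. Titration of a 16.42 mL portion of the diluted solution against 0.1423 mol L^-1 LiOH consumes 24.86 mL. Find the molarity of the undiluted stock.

n(LiOH) = 0.1423 x 0.02486 = 0.003538 mol.
n(HBr) in the aliquot = 0.003538 mol.
[diluted HBr] = 0.003538 / 0.01642 = 0.2154 M.
Dilution factor = 250.0/23.69 = 10.55, so [stock] = 0.2154 x 10.55 = 2.27 M.

2.27 M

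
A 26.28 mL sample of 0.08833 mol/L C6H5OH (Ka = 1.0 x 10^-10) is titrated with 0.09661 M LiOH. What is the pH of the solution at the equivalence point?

11.33

n(C6H5OH) = 0.08833 x 0.02628 = 0.002321 mol; V(LiOH) at equivalence = 0.002321/0.09661 = 0.02403 L.
At equivalence all the acid is converted to C6H5O-; total volume = 0.02628 + 0.02403 = 0.05031 L, so [C6H5O-] = 0.002321/0.05031 = 0.04614 M.
Kb = Kw/Ka = 1.0e-14 / 1.0 x 10^-10 = 0.000100.
[OH^-] = sqrt(Kb x [C6H5O-]) = sqrt(0.000100 x 0.04614) = 0.00215 M.
pOH = 2.67, so pH = 14.00 - 2.67 = 11.33.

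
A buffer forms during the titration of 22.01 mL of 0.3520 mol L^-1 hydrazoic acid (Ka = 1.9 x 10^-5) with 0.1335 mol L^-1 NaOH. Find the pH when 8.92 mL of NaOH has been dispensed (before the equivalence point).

3.98

Initial n(HN3) = 0.3520 x 0.02201 = 0.007748 mol.
n(NaOH) added = 0.1335 x 0.008920 = 0.001191 mol, converting that many moles of HN3 to N3-.
Remaining n(HN3) = 0.006557 mol; n(N3-) = 0.001191 mol.
By Henderson-Hasselbalch, pH = pKa + log([A^-]/[HA]) = 4.72 + log(0.001191/0.006557) = 4.72 + (-0.74) = 3.98.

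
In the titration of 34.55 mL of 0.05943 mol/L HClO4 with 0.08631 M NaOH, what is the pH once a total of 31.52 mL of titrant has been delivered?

12.00

n(acid) = 0.05943 x 0.03455 = 0.002053 mol; n(NaOH) added = 0.08631 x 0.03152 = 0.002720 mol.
Base is in excess by 0.002720 - 0.002053 = 0.0006672 mol in a total volume of 0.06607 L.
[OH^-] = 0.0006672/0.06607 = 0.01010 M, so pOH = 2.00 and pH = 14.00 - 2.00 = 12.00.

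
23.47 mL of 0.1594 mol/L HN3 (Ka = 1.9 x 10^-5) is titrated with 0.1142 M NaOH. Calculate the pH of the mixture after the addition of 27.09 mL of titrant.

Initial n(HN3) = 0.1594 x 0.02347 = 0.003741 mol.
n(NaOH) added = 0.1142 x 0.02709 = 0.003094 mol, converting that many moles of HN3 to N3-.
Remaining n(HN3) = 0.0006474 mol; n(N3-) = 0.003094 mol.
By Henderson-Hasselbalch, pH = pKa + log([A^-]/[HA]) = 4.72 + log(0.003094/0.0006474) = 4.72 + (+0.68) = 5.40.

5.40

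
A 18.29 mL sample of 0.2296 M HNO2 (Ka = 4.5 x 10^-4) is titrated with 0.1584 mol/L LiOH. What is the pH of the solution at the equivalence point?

n(HNO2) = 0.2296 x 0.01829 = 0.004199 mol; V(LiOH) at equivalence = 0.004199/0.1584 = 0.02651 L.
At equivalence all the acid is converted to NO2-; total volume = 0.01829 + 0.02651 = 0.04480 L, so [NO2-] = 0.004199/0.04480 = 0.09373 M.
Kb = Kw/Ka = 1.0e-14 / 4.5 x 10^-4 = 2.22e-11.
[OH^-] = sqrt(Kb x [NO2-]) = sqrt(2.22e-11 x 0.09373) = 1.44e-6 M.
pOH = 5.84, so pH = 14.00 - 5.84 = 8.16.

8.16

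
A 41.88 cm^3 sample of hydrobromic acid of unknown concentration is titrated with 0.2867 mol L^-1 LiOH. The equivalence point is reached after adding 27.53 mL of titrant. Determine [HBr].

n(LiOH) delivered = 0.2867 x 0.02753 = 0.007893 mol.
For a 1:1 reaction, n(HBr) = 0.007893 mol.
[HBr] = 0.007893 mol / 0.04188 L = 0.188 M.

0.188 M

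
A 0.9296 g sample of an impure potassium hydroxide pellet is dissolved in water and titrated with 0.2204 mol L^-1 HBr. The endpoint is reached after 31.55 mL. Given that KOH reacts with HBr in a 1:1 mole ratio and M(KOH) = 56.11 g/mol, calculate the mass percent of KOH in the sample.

n(HBr) = 0.2204 x 0.03155 = 0.006954 mol.
n(KOH) = 0.006954 / 1 = 0.006954 mol.
mass of KOH = 0.006954 x 56.11 = 0.3902 g.
% purity = 0.3902 / 0.9296 x 100 = 42.0%.

42.0%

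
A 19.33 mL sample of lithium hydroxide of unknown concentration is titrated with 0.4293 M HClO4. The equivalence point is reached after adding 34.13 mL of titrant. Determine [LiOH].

0.758 M

n(HClO4) delivered = 0.4293 x 0.03413 = 0.01465 mol.
For a 1:1 reaction, n(LiOH) = 0.01465 mol.
[LiOH] = 0.01465 mol / 0.01933 L = 0.758 M.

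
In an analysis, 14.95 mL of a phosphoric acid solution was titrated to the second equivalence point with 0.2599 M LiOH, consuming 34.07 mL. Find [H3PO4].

0.296 M

n(LiOH) = 0.2599 x 0.03407 = 0.008855 mol.
At the second equivalence point, 2 mol OH^- react per mol H3PO4, so n(H3PO4) = 0.008855 / 2 = 0.004427 mol.
[H3PO4] = 0.004427 / 0.01495 L = 0.296 M.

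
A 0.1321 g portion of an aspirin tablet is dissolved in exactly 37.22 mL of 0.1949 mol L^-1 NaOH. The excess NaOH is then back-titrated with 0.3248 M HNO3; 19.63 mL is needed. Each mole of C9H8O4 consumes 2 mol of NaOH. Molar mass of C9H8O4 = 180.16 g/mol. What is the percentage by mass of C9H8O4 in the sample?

Total n(NaOH) added = 0.1949 x 0.03722 = 0.007254 mol.
n(HNO3) used = 0.3248 x 0.01963 = 0.006376 mol, which equals the excess n(NaOH).
So n(NaOH) consumed by the sample = 0.007254 - 0.006376 = 0.0008784 mol.
n(C9H8O4) = 0.0008784 / 2 = 0.0004392 mol.
mass C9H8O4 = 0.0004392 x 180.16 = 0.07912 g, so %C9H8O4 = 0.07912/0.1321 x 100 = 59.9%.

59.9%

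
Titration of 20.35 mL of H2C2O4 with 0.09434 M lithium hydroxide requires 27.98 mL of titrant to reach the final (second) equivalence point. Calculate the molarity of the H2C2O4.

n(LiOH) = 0.09434 x 0.02798 = 0.002640 mol.
At the final (second) equivalence point, 2 mol OH^- react per mol H2C2O4, so n(H2C2O4) = 0.002640 / 2 = 0.001320 mol.
[H2C2O4] = 0.001320 / 0.02035 L = 0.0649 M.

0.0649 M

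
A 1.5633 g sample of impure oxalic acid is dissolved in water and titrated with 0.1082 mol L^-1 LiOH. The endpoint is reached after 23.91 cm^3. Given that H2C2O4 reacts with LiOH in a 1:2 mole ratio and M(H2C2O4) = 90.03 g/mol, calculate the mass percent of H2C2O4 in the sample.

7.45%

n(LiOH) = 0.1082 x 0.02391 = 0.002587 mol.
n(H2C2O4) = 0.002587 / 2 = 0.001294 mol.
mass of H2C2O4 = 0.001294 x 90.03 = 0.1165 g.
% purity = 0.1165 / 1.5633 x 100 = 7.45%.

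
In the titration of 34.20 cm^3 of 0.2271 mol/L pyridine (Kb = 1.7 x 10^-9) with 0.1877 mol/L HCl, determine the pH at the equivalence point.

3.11

n(C5H5N) = 0.2271 x 0.03420 = 0.007767 mol; V(HCl) at equivalence = 0.007767/0.1877 = 0.04138 L.
At equivalence the base is fully converted to C5H5NH+; total volume = 0.07558 L, so [C5H5NH+] = 0.007767/0.07558 = 0.1028 M.
Ka(C5H5NH+) = Kw/Kb = 1.0e-14 / 1.7 x 10^-9 = 5.88e-6.
[H^+] = sqrt(Ka x [C5H5NH+]) = sqrt(5.88e-6 x 0.1028) = 0.000777 M.
pH = -log(0.000777) = 3.11.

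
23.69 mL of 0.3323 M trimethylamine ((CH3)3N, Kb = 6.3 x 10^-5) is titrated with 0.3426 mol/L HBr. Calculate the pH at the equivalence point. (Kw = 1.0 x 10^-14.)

5.29

n((CH3)3N) = 0.3323 x 0.02369 = 0.007872 mol; V(HBr) at equivalence = 0.007872/0.3426 = 0.02298 L.
At equivalence the base is fully converted to (CH3)3NH+; total volume = 0.04667 L, so [(CH3)3NH+] = 0.007872/0.04667 = 0.1687 M.
Ka((CH3)3NH+) = Kw/Kb = 1.0e-14 / 6.3 x 10^-5 = 1.59e-10.
[H^+] = sqrt(Ka x [(CH3)3NH+]) = sqrt(1.59e-10 x 0.1687) = 5.17e-6 M.
pH = -log(5.17e-6) = 5.29.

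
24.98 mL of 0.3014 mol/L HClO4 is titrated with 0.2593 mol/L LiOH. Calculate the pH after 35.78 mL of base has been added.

12.46

n(acid) = 0.3014 x 0.02498 = 0.007529 mol; n(LiOH) added = 0.2593 x 0.03578 = 0.009278 mol.
Base is in excess by 0.009278 - 0.007529 = 0.001749 mol in a total volume of 0.06076 L.
[OH^-] = 0.001749/0.06076 = 0.02878 M, so pOH = 1.54 and pH = 14.00 - 1.54 = 12.46.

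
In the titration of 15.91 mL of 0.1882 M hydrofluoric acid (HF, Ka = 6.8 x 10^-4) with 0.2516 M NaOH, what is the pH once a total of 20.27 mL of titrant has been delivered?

n(acid) = 0.1882 x 0.01591 = 0.002994 mol; n(NaOH) added = 0.2516 x 0.02027 = 0.005100 mol.
Base is in excess by 0.005100 - 0.002994 = 0.002106 mol in a total volume of 0.03618 L.
[OH^-] = 0.002106/0.03618 = 0.05820 M, so pOH = 1.24 and pH = 14.00 - 1.24 = 12.76.

12.76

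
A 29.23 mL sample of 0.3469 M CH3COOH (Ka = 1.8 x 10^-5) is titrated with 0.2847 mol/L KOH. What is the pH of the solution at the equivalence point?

n(CH3COOH) = 0.3469 x 0.02923 = 0.01014 mol; V(KOH) at equivalence = 0.01014/0.2847 = 0.03562 L.
At equivalence all the acid is converted to CH3COO-; total volume = 0.02923 + 0.03562 = 0.06485 L, so [CH3COO-] = 0.01014/0.06485 = 0.1564 M.
Kb = Kw/Ka = 1.0e-14 / 1.8 x 10^-5 = 5.56e-10.
[OH^-] = sqrt(Kb x [CH3COO-]) = sqrt(5.56e-10 x 0.1564) = 9.32e-6 M.
pOH = 5.03, so pH = 14.00 - 5.03 = 8.97.

8.97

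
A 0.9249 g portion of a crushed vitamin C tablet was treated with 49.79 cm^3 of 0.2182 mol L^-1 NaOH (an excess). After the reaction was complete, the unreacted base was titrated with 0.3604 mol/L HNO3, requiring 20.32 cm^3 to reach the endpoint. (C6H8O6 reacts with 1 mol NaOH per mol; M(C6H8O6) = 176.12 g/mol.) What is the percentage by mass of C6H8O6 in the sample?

67.4%

Total n(NaOH) added = 0.2182 x 0.04979 = 0.01086 mol.
n(HNO3) used = 0.3604 x 0.02032 = 0.007323 mol, which equals the excess n(NaOH).
So n(NaOH) consumed by the sample = 0.01086 - 0.007323 = 0.003541 mol.
n(C6H8O6) = 0.003541 / 1 = 0.003541 mol.
mass C6H8O6 = 0.003541 x 176.12 = 0.6236 g, so %C6H8O6 = 0.6236/0.9249 x 100 = 67.4%.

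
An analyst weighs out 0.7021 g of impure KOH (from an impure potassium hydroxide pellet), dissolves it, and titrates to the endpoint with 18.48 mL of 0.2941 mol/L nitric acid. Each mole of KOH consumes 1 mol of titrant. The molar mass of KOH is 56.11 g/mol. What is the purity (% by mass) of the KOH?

n(HNO3) = 0.2941 x 0.01848 = 0.005435 mol.
n(KOH) = 0.005435 / 1 = 0.005435 mol.
mass of KOH = 0.005435 x 56.11 = 0.3050 g.
% purity = 0.3050 / 0.7021 x 100 = 43.4%.

43.4%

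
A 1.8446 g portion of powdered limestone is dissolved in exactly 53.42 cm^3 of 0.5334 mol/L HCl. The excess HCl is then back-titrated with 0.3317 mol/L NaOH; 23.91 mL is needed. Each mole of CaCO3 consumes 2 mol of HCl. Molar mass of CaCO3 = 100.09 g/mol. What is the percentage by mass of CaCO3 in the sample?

Total n(HCl) added = 0.5334 x 0.05342 = 0.02849 mol.
n(NaOH) used = 0.3317 x 0.02391 = 0.007931 mol, which equals the excess n(HCl).
So n(HCl) consumed by the sample = 0.02849 - 0.007931 = 0.02056 mol.
n(CaCO3) = 0.02056 / 2 = 0.01028 mol.
mass CaCO3 = 0.01028 x 100.09 = 1.029 g, so %CaCO3 = 1.029/1.8446 x 100 = 55.8%.

55.8%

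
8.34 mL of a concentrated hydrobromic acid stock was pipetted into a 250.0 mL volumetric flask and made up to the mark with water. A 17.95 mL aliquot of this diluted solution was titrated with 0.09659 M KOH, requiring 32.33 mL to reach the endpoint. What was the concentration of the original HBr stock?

5.21 M

n(KOH) = 0.09659 x 0.03233 = 0.003123 mol.
n(HBr) in the aliquot = 0.003123 mol.
[diluted HBr] = 0.003123 / 0.01795 = 0.1740 M.
Dilution factor = 250.0/8.340 = 29.98, so [stock] = 0.1740 x 29.98 = 5.21 M.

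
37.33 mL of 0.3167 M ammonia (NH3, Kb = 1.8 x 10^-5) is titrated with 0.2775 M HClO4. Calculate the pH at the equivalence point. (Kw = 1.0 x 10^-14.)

5.04

n(NH3) = 0.3167 x 0.03733 = 0.01182 mol; V(HClO4) at equivalence = 0.01182/0.2775 = 0.04260 L.
At equivalence the base is fully converted to NH4+; total volume = 0.07993 L, so [NH4+] = 0.01182/0.07993 = 0.1479 M.
Ka(NH4+) = Kw/Kb = 1.0e-14 / 1.8 x 10^-5 = 5.56e-10.
[H^+] = sqrt(Ka x [NH4+]) = sqrt(5.56e-10 x 0.1479) = 9.06e-6 M.
pH = -log(9.06e-6) = 5.04.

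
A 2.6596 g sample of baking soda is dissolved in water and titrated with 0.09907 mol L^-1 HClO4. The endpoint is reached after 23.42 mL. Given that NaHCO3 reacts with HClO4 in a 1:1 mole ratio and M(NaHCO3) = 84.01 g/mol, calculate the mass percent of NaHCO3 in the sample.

n(HClO4) = 0.09907 x 0.02342 = 0.002320 mol.
n(NaHCO3) = 0.002320 / 1 = 0.002320 mol.
mass of NaHCO3 = 0.002320 x 84.01 = 0.1949 g.
% purity = 0.1949 / 2.6596 x 100 = 7.33%.

7.33%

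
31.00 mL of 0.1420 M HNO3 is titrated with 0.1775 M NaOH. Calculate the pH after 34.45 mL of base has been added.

12.42

n(acid) = 0.1420 x 0.03100 = 0.004402 mol; n(NaOH) added = 0.1775 x 0.03445 = 0.006115 mol.
Base is in excess by 0.006115 - 0.004402 = 0.001713 mol in a total volume of 0.06545 L.
[OH^-] = 0.001713/0.06545 = 0.02617 M, so pOH = 1.58 and pH = 14.00 - 1.58 = 12.42.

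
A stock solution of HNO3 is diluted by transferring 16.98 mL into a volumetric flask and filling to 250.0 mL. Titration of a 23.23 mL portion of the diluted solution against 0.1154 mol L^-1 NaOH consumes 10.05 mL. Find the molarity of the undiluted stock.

0.735 M

n(NaOH) = 0.1154 x 0.01005 = 0.001160 mol.
n(HNO3) in the aliquot = 0.001160 mol.
[diluted HNO3] = 0.001160 / 0.02323 = 0.04993 M.
Dilution factor = 250.0/16.98 = 14.72, so [stock] = 0.04993 x 14.72 = 0.735 M.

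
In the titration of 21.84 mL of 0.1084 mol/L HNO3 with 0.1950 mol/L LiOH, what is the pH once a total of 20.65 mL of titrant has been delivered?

12.59

n(acid) = 0.1084 x 0.02184 = 0.002367 mol; n(LiOH) added = 0.1950 x 0.02065 = 0.004027 mol.
Base is in excess by 0.004027 - 0.002367 = 0.001659 mol in a total volume of 0.04249 L.
[OH^-] = 0.001659/0.04249 = 0.03905 M, so pOH = 1.41 and pH = 14.00 - 1.41 = 12.59.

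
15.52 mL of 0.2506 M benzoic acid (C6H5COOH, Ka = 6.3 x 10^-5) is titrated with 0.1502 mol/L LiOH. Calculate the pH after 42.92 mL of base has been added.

12.64

n(acid) = 0.2506 x 0.01552 = 0.003889 mol; n(LiOH) added = 0.1502 x 0.04292 = 0.006447 mol.
Base is in excess by 0.006447 - 0.003889 = 0.002557 mol in a total volume of 0.05844 L.
[OH^-] = 0.002557/0.05844 = 0.04376 M, so pOH = 1.36 and pH = 14.00 - 1.36 = 12.64.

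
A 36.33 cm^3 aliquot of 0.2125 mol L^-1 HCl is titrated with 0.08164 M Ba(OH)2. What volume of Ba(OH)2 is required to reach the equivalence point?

n(HCl) = 0.2125 mol/L x 0.03633 L = 0.007720 mol.
The neutralisation is 2 HCl : 1 Ba(OH)2, so n(Ba(OH)2) = 0.007720 x 1/2 = 0.003860 mol.
V(Ba(OH)2) = 0.003860 / 0.08164 = 0.04728 L = 47.3 mL.

47.3 mL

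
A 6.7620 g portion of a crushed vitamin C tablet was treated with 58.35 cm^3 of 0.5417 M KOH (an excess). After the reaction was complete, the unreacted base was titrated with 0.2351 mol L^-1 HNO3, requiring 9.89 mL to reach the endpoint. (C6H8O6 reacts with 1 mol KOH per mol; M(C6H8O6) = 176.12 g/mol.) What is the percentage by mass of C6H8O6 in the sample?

Total n(KOH) added = 0.5417 x 0.05835 = 0.03161 mol.
n(HNO3) used = 0.2351 x 0.009890 = 0.002325 mol, which equals the excess n(KOH).
So n(KOH) consumed by the sample = 0.03161 - 0.002325 = 0.02928 mol.
n(C6H8O6) = 0.02928 / 1 = 0.02928 mol.
mass C6H8O6 = 0.02928 x 176.12 = 5.157 g, so %C6H8O6 = 5.157/6.7620 x 100 = 76.3%.

76.3%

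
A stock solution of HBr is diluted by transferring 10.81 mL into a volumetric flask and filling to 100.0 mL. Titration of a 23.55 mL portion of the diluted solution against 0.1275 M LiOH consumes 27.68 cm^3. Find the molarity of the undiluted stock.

n(LiOH) = 0.1275 x 0.02768 = 0.003529 mol.
n(HBr) in the aliquot = 0.003529 mol.
[diluted HBr] = 0.003529 / 0.02355 = 0.1499 M.
Dilution factor = 100.0/10.81 = 9.251, so [stock] = 0.1499 x 9.251 = 1.39 M.

1.39 M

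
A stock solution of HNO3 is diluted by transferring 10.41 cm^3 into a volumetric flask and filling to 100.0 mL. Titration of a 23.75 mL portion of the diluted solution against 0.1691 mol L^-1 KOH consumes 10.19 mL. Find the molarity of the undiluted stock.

0.697 M

n(KOH) = 0.1691 x 0.01019 = 0.001723 mol.
n(HNO3) in the aliquot = 0.001723 mol.
[diluted HNO3] = 0.001723 / 0.02375 = 0.07255 M.
Dilution factor = 100.0/10.41 = 9.606, so [stock] = 0.07255 x 9.606 = 0.697 M.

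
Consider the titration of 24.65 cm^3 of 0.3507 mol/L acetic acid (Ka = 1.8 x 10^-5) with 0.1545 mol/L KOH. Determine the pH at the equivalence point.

8.89

n(CH3COOH) = 0.3507 x 0.02465 = 0.008645 mol; V(KOH) at equivalence = 0.008645/0.1545 = 0.05595 L.
At equivalence all the acid is converted to CH3COO-; total volume = 0.02465 + 0.05595 = 0.08060 L, so [CH3COO-] = 0.008645/0.08060 = 0.1073 M.
Kb = Kw/Ka = 1.0e-14 / 1.8 x 10^-5 = 5.56e-10.
[OH^-] = sqrt(Kb x [CH3COO-]) = sqrt(5.56e-10 x 0.1073) = 7.72e-6 M.
pOH = 5.11, so pH = 14.00 - 5.11 = 8.89.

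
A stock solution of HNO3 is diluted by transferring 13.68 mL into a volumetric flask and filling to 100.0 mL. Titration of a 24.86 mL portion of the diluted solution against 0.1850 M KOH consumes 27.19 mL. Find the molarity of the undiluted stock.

1.48 M

n(KOH) = 0.1850 x 0.02719 = 0.005030 mol.
n(HNO3) in the aliquot = 0.005030 mol.
[diluted HNO3] = 0.005030 / 0.02486 = 0.2023 M.
Dilution factor = 100.0/13.68 = 7.310, so [stock] = 0.2023 x 7.310 = 1.48 M.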